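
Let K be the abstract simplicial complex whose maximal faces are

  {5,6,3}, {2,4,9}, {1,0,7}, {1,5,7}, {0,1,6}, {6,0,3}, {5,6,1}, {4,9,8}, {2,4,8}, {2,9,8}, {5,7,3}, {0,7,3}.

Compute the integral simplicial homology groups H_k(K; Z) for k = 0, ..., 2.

H_0 ≅ Z^2,  H_1 = 0,  H_2 ≅ Z^2.

Take the total order 0 < 1 < 2 < 3 < 4 < 5 < 6 < 7 < 8 < 9 on the vertex set. Then K (dimension 2) consists of the simplices:

  0-simplices (10): [0], [1], [2], [3], [4], [5], [6], [7], [8], [9]
  1-simplices (18): [0,1], [0,3], [0,6], [0,7], [1,5], [1,6], [1,7], [2,4], [2,8], [2,9], [3,5], [3,6], [3,7], [4,8], [4,9], [5,6], [5,7], [8,9]
  2-simplices (12): [0,1,6], [0,1,7], [0,3,6], [0,3,7], [1,5,6], [1,5,7], [2,4,8], [2,4,9], [2,8,9], [3,5,6], [3,5,7], [4,8,9]

Hence C_0 ≅ Z^10, C_1 ≅ Z^18, C_2 ≅ Z^12.

Boundary ∂_1: C_1 → C_0 is given by ∂[p,q] = [q] − [p].
As a 10×18 matrix over Z this has rank 8, with invariant factors (1,1,1,1,1,1,1,1).

Boundary ∂_2: C_2 → C_1 maps a triangle to the signed sum of its edges. For instance
  ∂[2,8,9] = [8,9] − [2,9] + [2,8],
  ∂[3,5,6] = [5,6] − [3,6] + [3,5].
This gives a 18×12 integer matrix of rank 10; reducing to Smith normal form yields diagonal entries (1,1,1,1,1,1,1,1,1,1).

Reading off H_k = ker ∂_k / im ∂_{k+1}:

  H_0: rank C_0 − rank ∂_1 = 10 − 8 = 2, and the invariant factors of ∂_1 are all 1, so H_0 = Z^2.
  H_1: rank ker ∂_1 − rank ∂_2 = (18 − 8) − 10 = 0, and the invariant factors of ∂_2 are all 1, so H_1 = 0.
  H_2: rank ker ∂_2 − rank ∂_3 = (12 − 10) − 0 = 2, and there is no ∂_3, so H_2 = Z^2.

(K is a triangulation of the disjoint union of the 2-sphere S^2 and the 2-sphere S^2.)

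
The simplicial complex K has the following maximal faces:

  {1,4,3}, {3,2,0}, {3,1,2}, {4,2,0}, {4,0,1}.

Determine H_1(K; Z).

H_1 ≅ Z.

Order the vertices as 0 < 1 < 2 < 3 < 4. Listing each simplex with vertices in this order, K has dimension 2 with simplices:

  0-simplices (5): [0], [1], [2], [3], [4]
  1-simplices (10): [0,1], [0,2], [0,3], [0,4], [1,2], [1,3], [1,4], [2,3], [2,4], [3,4]
  2-simplices (5): [0,1,4], [0,2,3], [0,2,4], [1,2,3], [1,3,4]

giving chain groups C_0 ≅ Z^5, C_1 ≅ Z^10, C_2 ≅ Z^5.

∂_1: C_1 → C_0 sends each edge [p,q] (with p < q) to q − p. For instance
  ∂[0,4] = [4] − [0].
This gives a 5×10 integer matrix of rank 4; reducing to Smith normal form yields diagonal entries (1,1,1,1).

∂_2: C_2 → C_1 acts by ∂[p,q,r] = [q,r] − [p,r] + [p,q]. For instance
  ∂[0,1,4] = [1,4] − [0,4] + [0,1],
  ∂[0,2,4] = [2,4] − [0,4] + [0,2].
This gives a 10×5 integer matrix of rank 5; reducing to Smith normal form yields diagonal entries (1,1,1,1,1).

Now H_k = ker ∂_k / im ∂_{k+1}, so:

  H_1: rank ker ∂_1 − rank ∂_2 = (10 − 4) − 5 = 1, and the invariant factors of ∂_2 are all 1, so H_1 = Z.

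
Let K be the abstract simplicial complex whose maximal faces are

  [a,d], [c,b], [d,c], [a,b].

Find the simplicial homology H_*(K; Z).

H_0 = Z,  H_1 = Z.

Fix the vertex order a < b < c < d and write every simplex with vertices in increasing order. Then dim K = 1 and the simplices of K are:

  0-simplices (4): a, b, c, d
  1-simplices (4): ab, ad, bc, cd

Hence C_0 ≅ Z^4, C_1 ≅ Z^4.

The boundary map ∂_1: C_1 → C_0 maps an edge to its endpoints' difference, ∂[p,q] = q − p. For instance
  ∂ad = d − a.
This gives a 4×4 integer matrix of rank 3; reducing to Smith normal form yields diagonal entries (1,1,1).

From H_k ≅ ker(∂_k) / im(∂_{k+1}) we obtain:

  H_0: rank C_0 − rank ∂_1 = 4 − 3 = 1, and the invariant factors of ∂_1 are all 1, so H_0 ≅ Z.
  H_1: rank ker ∂_1 − rank ∂_2 = (4 − 3) − 0 = 1, and there is no ∂_2, so H_1 ≅ Z.

(K is a triangulation of the circle S^1.)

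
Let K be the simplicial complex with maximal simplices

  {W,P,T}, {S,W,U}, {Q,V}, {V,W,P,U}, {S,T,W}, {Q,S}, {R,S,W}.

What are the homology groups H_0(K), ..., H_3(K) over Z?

H_0 = Z,  H_1 = Z,  H_2 = 0,  H_3 = 0.

K has 8 vertices, 15 edges, 8 triangles, 1 3-simplex.
rank ∂_0 = 0, rank ∂_1 = 7 ⇒ b_0 = 8 − 0 − 7 = 1; all invariant factors of ∂_1 are 1 so no torsion. So H_0 = Z.
rank ∂_1 = 7, rank ∂_2 = 7 ⇒ b_1 = 15 − 7 − 7 = 1; all invariant factors of ∂_2 are 1 so no torsion. So H_1 = Z.
rank ∂_2 = 7, rank ∂_3 = 1 ⇒ b_2 = 8 − 7 − 1 = 0; all invariant factors of ∂_3 are 1 so no torsion. So H_2 = 0.
rank ∂_3 = 1, rank ∂_4 = 0 ⇒ b_3 = 1 − 1 − 0 = 0. So H_3 = 0.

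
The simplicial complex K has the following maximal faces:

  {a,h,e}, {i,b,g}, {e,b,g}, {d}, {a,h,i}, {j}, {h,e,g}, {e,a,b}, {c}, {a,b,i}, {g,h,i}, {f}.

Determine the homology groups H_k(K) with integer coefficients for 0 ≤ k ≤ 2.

H_0 = Z^5,  H_1 = 0,  H_2 = Z.

Order the vertices as a < b < c < d < e < f < g < h < i < j. Listing each simplex with vertices in this order, K has dimension 2 with simplices:

  0-simplices (10): a, b, c, d, e, f, g, h, i, j
  1-simplices (12): ab, ae, ah, ai, be, bg, bi, eg, eh, gh, gi, hi
  2-simplices (8): abe, abi, aeh, ahi, beg, bgi, egh, ghi

giving chain groups C_0 ≅ Z^10, C_1 ≅ Z^12, C_2 ≅ Z^8.

The boundary map ∂_1: C_1 → C_0 is given by ∂[p,q] = [q] − [p]. For instance
  ∂gh = h − g.
As a 10×12 matrix over Z this has rank 5, with invariant factors (1,1,1,1,1).

The boundary map ∂_2: C_2 → C_1 maps a triangle to the signed sum of its edges. For instance
  ∂abe = be − ae + ab,
  ∂abi = bi − ai + ab.
This gives a 12×8 integer matrix of rank 7; reducing to Smith normal form yields diagonal entries (1,1,1,1,1,1,1).

Reading off H_k = ker ∂_k / im ∂_{k+1}:

  H_0: rank C_0 − rank ∂_1 = 10 − 5 = 5, and the invariant factors of ∂_1 are all 1, so H_0 ≅ Z^5.
  H_1: rank ker ∂_1 − rank ∂_2 = (12 − 5) − 7 = 0, and the invariant factors of ∂_2 are all 1, so H_1 ≅ 0.
  H_2: rank ker ∂_2 − rank ∂_3 = (8 − 7) − 0 = 1, and there is no ∂_3, so H_2 ≅ Z.

(K is a triangulation of the disjoint union of a set of 4 points and the 2-sphere S^2.)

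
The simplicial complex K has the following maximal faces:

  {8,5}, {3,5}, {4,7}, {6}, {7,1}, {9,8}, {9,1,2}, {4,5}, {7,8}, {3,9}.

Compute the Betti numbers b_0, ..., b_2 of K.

Fix the vertex order 1 < 2 < 3 < 4 < 5 < 6 < 7 < 8 < 9 and write every simplex with vertices in increasing order. Then dim K = 2 and the simplices of K are:

  0-simplices (9): [1], [2], [3], [4], [5], [6], [7], [8], [9]
  1-simplices (11): [1,2], [1,7], [1,9], [2,9], [3,5], [3,9], [4,5], [4,7], [5,8], [7,8], [8,9]
  2-simplices (1): [1,2,9]

giving chain groups C_0 ≅ Z^9, C_1 ≅ Z^11, C_2 ≅ Z^1.

∂_1: C_1 → C_0 maps an edge to its endpoints' difference, ∂[p,q] = q − p.
The resulting 9×11 matrix has rank 7, and its Smith normal form has invariant factors (1,1,1,1,1,1,1).

∂_2: C_2 → C_1 acts by ∂[p,q,r] = [q,r] − [p,r] + [p,q]. For instance
  ∂[1,2,9] = [2,9] − [1,9] + [1,2].
As a 11×1 matrix over Z this has rank 1, with invariant factors (1).

Reading off H_k = ker ∂_k / im ∂_{k+1}:

  H_0: rank C_0 − rank ∂_1 = 9 − 7 = 2, and the invariant factors of ∂_1 are all 1, so H_0 ≅ Z^2.
  H_1: rank ker ∂_1 − rank ∂_2 = (11 − 7) − 1 = 3, and the invariant factors of ∂_2 are all 1, so H_1 ≅ Z^3.
  H_2: rank ker ∂_2 − rank ∂_3 = (1 − 1) − 0 = 0, and there is no ∂_3, so H_2 ≅ 0.

As a check, the Euler characteristic is 9 − 11 + 1 = -1, which agrees with 2 − 3 + 0 = -1.

Hence the Betti numbers are b_0 = 2, b_1 = 3, b_2 = 0.

b_0 = 2, b_1 = 3, b_2 = 0.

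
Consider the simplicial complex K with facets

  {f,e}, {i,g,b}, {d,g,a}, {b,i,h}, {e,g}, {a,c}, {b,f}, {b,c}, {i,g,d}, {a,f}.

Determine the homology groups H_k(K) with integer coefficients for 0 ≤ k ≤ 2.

H_0 ≅ Z,  H_1 ≅ Z^3,  H_2 = 0.

We work with the vertex ordering a < b < c < d < e < f < g < h < i. The simplices of K, each written with vertices in increasing order, are:

  0-simplices (9): a, b, c, d, e, f, g, h, i
  1-simplices (15): ac, ad, af, ag, bc, bf, bg, bh, bi, dg, di, ef, eg, gi, hi
  2-simplices (4): adg, bgi, bhi, dgi

Hence C_0 ≅ Z^9, C_1 ≅ Z^15, C_2 ≅ Z^4.

∂_1: C_1 → C_0 maps an edge to its endpoints' difference, ∂[p,q] = q − p.
The resulting 9×15 matrix has rank 8, and its Smith normal form has invariant factors (1,1,1,1,1,1,1,1).

∂_2: C_2 → C_1 maps a triangle to the signed sum of its edges. For instance
  ∂bhi = hi − bi + bh,
  ∂bgi = gi − bi + bg.
This gives a 15×4 integer matrix of rank 4; reducing to Smith normal form yields diagonal entries (1,1,1,1).

From H_k ≅ ker(∂_k) / im(∂_{k+1}) we obtain:

  H_0: rank C_0 − rank ∂_1 = 9 − 8 = 1, and the invariant factors of ∂_1 are all 1, so H_0 = Z.
  H_1: rank ker ∂_1 − rank ∂_2 = (15 − 8) − 4 = 3, and the invariant factors of ∂_2 are all 1, so H_1 = Z^3.
  H_2: rank ker ∂_2 − rank ∂_3 = (4 − 4) − 0 = 0, and there is no ∂_3, so H_2 = 0.

As a check, the Euler characteristic is 9 − 15 + 4 = -2, which agrees with 1 − 3 + 0 = -2.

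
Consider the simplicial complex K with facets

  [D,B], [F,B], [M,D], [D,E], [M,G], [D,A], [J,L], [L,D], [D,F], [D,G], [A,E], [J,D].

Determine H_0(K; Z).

We work with the vertex ordering A < B < D < E < F < G < J < L < M. The simplices of K, each written with vertices in increasing order, are:

  0-simplices (9): A, B, D, E, F, G, J, L, M
  1-simplices (12): AD, AE, BD, BF, DE, DF, DG, DJ, DL, DM, GM, JL

giving chain groups C_0 ≅ Z^9, C_1 ≅ Z^12.

The boundary map ∂_1: C_1 → C_0 sends each edge [p,q] (with p < q) to q − p. For instance
  ∂AD = D − A.
The resulting 9×12 matrix has rank 8, and its Smith normal form has invariant factors (1,1,1,1,1,1,1,1).

Computing H_k = (kernel of ∂_k) / (image of ∂_{k+1}):

  H_0: rank C_0 − rank ∂_1 = 9 − 8 = 1, and the invariant factors of ∂_1 are all 1, so H_0 ≅ Z.

H_0 = Z.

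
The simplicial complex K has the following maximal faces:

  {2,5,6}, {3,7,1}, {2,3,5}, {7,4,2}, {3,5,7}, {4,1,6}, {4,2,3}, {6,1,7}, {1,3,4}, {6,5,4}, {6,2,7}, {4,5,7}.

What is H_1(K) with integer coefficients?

Take the total order 1 < 2 < 3 < 4 < 5 < 6 < 7 on the vertex set. Then K (dimension 2) consists of the simplices:

  0-simplices (7): [1], [2], [3], [4], [5], [6], [7]
  1-simplices (18): [1,3], [1,4], [1,6], [1,7], [2,3], [2,4], [2,5], [2,6], [2,7], [3,4], [3,5], [3,7], [4,5], [4,6], [4,7], [5,6], [5,7], [6,7]
  2-simplices (12): [1,3,4], [1,3,7], [1,4,6], [1,6,7], [2,3,4], [2,3,5], [2,4,7], [2,5,6], [2,6,7], [3,5,7], [4,5,6], [4,5,7]

so the chain groups are C_0 ≅ Z^7, C_1 ≅ Z^18, C_2 ≅ Z^12.

∂_1: C_1 → C_0 sends each edge [p,q] (with p < q) to q − p. For instance
  ∂[6,7] = [7] − [6].
As a 7×18 matrix over Z this has rank 6, with invariant factors (1,1,1,1,1,1).

The boundary map ∂_2: C_2 → C_1 sends each 2-simplex [p,q,r] to [q,r] − [p,r] + [p,q]. For instance
  ∂[2,6,7] = [6,7] − [2,7] + [2,6],
  ∂[1,3,4] = [3,4] − [1,4] + [1,3].
The 18×12 boundary matrix has rank 12 and Smith normal form diag(1,1,1,1,1,1,1,1,1,1,1,2).

Computing H_k = (kernel of ∂_k) / (image of ∂_{k+1}):

  H_1: rank ker ∂_1 − rank ∂_2 = (18 − 6) − 12 = 0, and ∂_2 has invariant factor 2 > 1, so H_1 ≅ Z/2.

H_1 = Z/2.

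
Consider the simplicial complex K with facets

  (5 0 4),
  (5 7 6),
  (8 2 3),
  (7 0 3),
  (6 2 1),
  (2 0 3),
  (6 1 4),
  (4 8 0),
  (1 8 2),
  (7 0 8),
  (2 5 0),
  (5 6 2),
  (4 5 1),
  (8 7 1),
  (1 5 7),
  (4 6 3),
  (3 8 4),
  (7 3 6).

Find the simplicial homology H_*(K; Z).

H_0 = Z,  H_1 = Z × Z/2,  H_2 = 0.

Take the total order 0 < 1 < 2 < 3 < 4 < 5 < 6 < 7 < 8 on the vertex set. Then K (dimension 2) consists of the simplices:

  0-simplices (9): [0], [1], [2], [3], [4], [5], [6], [7], [8]
  1-simplices (27): (27 of them)
  2-simplices (18): [0,2,3], [0,2,5], [0,3,7], [0,4,5], [0,4,8], [0,7,8], [1,2,6], [1,2,8], [1,4,5], [1,4,6], [1,5,7], [1,7,8], [2,3,8], [2,5,6], [3,4,6], [3,4,8], [3,6,7], [5,6,7]

Hence C_0 ≅ Z^9, C_1 ≅ Z^27, C_2 ≅ Z^18.

The boundary map ∂_1: C_1 → C_0 is given by ∂[p,q] = [q] − [p].
The 9×27 boundary matrix has rank 8 and Smith normal form diag(1,1,1,1,1,1,1,1).

∂_2: C_2 → C_1 sends each 2-simplex [p,q,r] to [q,r] − [p,r] + [p,q]. For instance
  ∂[1,7,8] = [7,8] − [1,8] + [1,7],
  ∂[1,5,7] = [5,7] − [1,7] + [1,5].
The 27×18 boundary matrix has rank 18 and Smith normal form diag(1,1,1,1,1,1,1,1,1,1,1,1,1,1,1,1,1,2).

Reading off H_k = ker ∂_k / im ∂_{k+1}:

  H_0: rank C_0 − rank ∂_1 = 9 − 8 = 1, and the invariant factors of ∂_1 are all 1, so H_0 = Z.
  H_1: rank ker ∂_1 − rank ∂_2 = (27 − 8) − 18 = 1, and ∂_2 has invariant factor 2 > 1, so H_1 = Z × Z/2.
  H_2: rank ker ∂_2 − rank ∂_3 = (18 − 18) − 0 = 0, and there is no ∂_3, so H_2 = 0.

As a check, the Euler characteristic is 9 − 27 + 18 = 0, which agrees with 1 − 1 + 0 = 0.
(K is a triangulation of the Klein bottle.)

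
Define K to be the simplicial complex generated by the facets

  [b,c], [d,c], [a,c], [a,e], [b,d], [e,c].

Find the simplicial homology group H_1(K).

K has 5 vertices, 6 edges.
rank ∂_1 = 4, rank ∂_2 = 0 ⇒ b_1 = 6 − 4 − 0 = 2. So H_1 ≅ Z^2.

H_1 ≅ Z^2.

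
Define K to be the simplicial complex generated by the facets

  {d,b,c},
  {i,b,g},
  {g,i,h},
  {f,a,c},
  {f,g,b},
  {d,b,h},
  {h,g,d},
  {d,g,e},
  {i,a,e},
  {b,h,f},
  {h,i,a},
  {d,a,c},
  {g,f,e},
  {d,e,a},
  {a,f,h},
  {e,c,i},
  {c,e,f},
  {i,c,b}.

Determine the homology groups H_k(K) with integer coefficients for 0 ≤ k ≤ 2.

H_0 ≅ Z,  H_1 ≅ Z ⊕ Z/2,  H_2 = 0.

We work with the vertex ordering a < b < c < d < e < f < g < h < i. The simplices of K, each written with vertices in increasing order, are:

  0-simplices (9): a, b, c, d, e, f, g, h, i
  1-simplices (27): ac, ad, ae, af, ah, ai, bc, bd, bf, bg, bh, bi, cd, ce, cf, ci, de, dg, dh, ef, eg, ei, fg, fh, gh, gi, hi
  2-simplices (18): acd, acf, ade, aei, afh, ahi, bcd, bci, bdh, bfg, bfh, bgi, cef, cei, deg, dgh, efg, ghi

giving chain groups C_0 ≅ Z^9, C_1 ≅ Z^27, C_2 ≅ Z^18.

Boundary ∂_1: C_1 → C_0 maps an edge to its endpoints' difference, ∂[p,q] = q − p.
As a 9×27 matrix over Z this has rank 8, with invariant factors (1,1,1,1,1,1,1,1).

Boundary ∂_2: C_2 → C_1 sends each 2-simplex [p,q,r] to [q,r] − [p,r] + [p,q]. For instance
  ∂cef = ef − cf + ce,
  ∂ade = de − ae + ad.
The 27×18 boundary matrix has rank 18 and Smith normal form diag(1,1,1,1,1,1,1,1,1,1,1,1,1,1,1,1,1,2).

Now H_k = ker ∂_k / im ∂_{k+1}, so:

  H_0: rank C_0 − rank ∂_1 = 9 − 8 = 1, and the invariant factors of ∂_1 are all 1, so H_0 ≅ Z.
  H_1: rank ker ∂_1 − rank ∂_2 = (27 − 8) − 18 = 1, and ∂_2 has invariant factor 2 > 1, so H_1 ≅ Z ⊕ Z/2.
  H_2: rank ker ∂_2 − rank ∂_3 = (18 − 18) − 0 = 0, and there is no ∂_3, so H_2 ≅ 0.

As a check, the Euler characteristic is 9 − 27 + 18 = 0, which agrees with 1 − 1 + 0 = 0.
(K is a triangulation of the Klein bottle.)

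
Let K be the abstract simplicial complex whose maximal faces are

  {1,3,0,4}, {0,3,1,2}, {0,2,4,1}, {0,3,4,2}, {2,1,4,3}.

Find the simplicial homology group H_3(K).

Order the vertices as 0 < 1 < 2 < 3 < 4. Listing each simplex with vertices in this order, K has dimension 3 with simplices:

  0-simplices (5): [0], [1], [2], [3], [4]
  1-simplices (10): [0,1], [0,2], [0,3], [0,4], [1,2], [1,3], [1,4], [2,3], [2,4], [3,4]
  2-simplices (10): [0,1,2], [0,1,3], [0,1,4], [0,2,3], [0,2,4], [0,3,4], [1,2,3], [1,2,4], [1,3,4], [2,3,4]
  3-simplices (5): [0,1,2,3], [0,1,2,4], [0,1,3,4], [0,2,3,4], [1,2,3,4]

so the chain groups are C_0 ≅ Z^5, C_1 ≅ Z^10, C_2 ≅ Z^10, C_3 ≅ Z^5.

∂_1: C_1 → C_0 is given by ∂[p,q] = [q] − [p].
This gives a 5×10 integer matrix of rank 4; reducing to Smith normal form yields diagonal entries (1,1,1,1).

∂_2: C_2 → C_1 acts by ∂[p,q,r] = [q,r] − [p,r] + [p,q]. For instance
  ∂[0,1,4] = [1,4] − [0,4] + [0,1],
  ∂[1,2,4] = [2,4] − [1,4] + [1,2].
The 10×10 boundary matrix has rank 6 and Smith normal form diag(1,1,1,1,1,1).

Boundary ∂_3: C_3 → C_2 sends each 3-simplex σ to the alternating sum Σ_i (−1)^i (σ with its i-th vertex removed). For instance
  ∂[0,2,3,4] = [2,3,4] − [0,3,4] + [0,2,4] − [0,2,3],
  ∂[0,1,2,4] = [1,2,4] − [0,2,4] + [0,1,4] − [0,1,2].
As a 10×5 matrix over Z this has rank 4, with invariant factors (1,1,1,1).

Reading off H_k = ker ∂_k / im ∂_{k+1}:

  H_3: rank ker ∂_3 − rank ∂_4 = (5 − 4) − 0 = 1, and there is no ∂_4, so H_3 = Z.

H_3 = Z.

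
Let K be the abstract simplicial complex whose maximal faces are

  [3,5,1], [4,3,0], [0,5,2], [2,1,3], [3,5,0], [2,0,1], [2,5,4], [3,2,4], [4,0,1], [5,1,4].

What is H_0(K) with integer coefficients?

H_0 = Z.

Order the vertices as 0 < 1 < 2 < 3 < 4 < 5. Listing each simplex with vertices in this order, K has dimension 2 with simplices:

  0-simplices (6): [0], [1], [2], [3], [4], [5]
  1-simplices (15): [0,1], [0,2], [0,3], [0,4], [0,5], [1,2], [1,3], [1,4], [1,5], [2,3], [2,4], [2,5], [3,4], [3,5], [4,5]
  2-simplices (10): [0,1,2], [0,1,4], [0,2,5], [0,3,4], [0,3,5], [1,2,3], [1,3,5], [1,4,5], [2,3,4], [2,4,5]

so the chain groups are C_0 ≅ Z^6, C_1 ≅ Z^15, C_2 ≅ Z^10.

∂_1: C_1 → C_0 sends each edge [p,q] (with p < q) to q − p.
This gives a 6×15 integer matrix of rank 5; reducing to Smith normal form yields diagonal entries (1,1,1,1,1).

∂_2: C_2 → C_1 acts by ∂[p,q,r] = [q,r] − [p,r] + [p,q]. For instance
  ∂[2,4,5] = [4,5] − [2,5] + [2,4],
  ∂[0,3,5] = [3,5] − [0,5] + [0,3].
The 15×10 boundary matrix has rank 10 and Smith normal form diag(1,1,1,1,1,1,1,1,1,2).

Reading off H_k = ker ∂_k / im ∂_{k+1}:

  H_0: rank C_0 − rank ∂_1 = 6 − 5 = 1, and the invariant factors of ∂_1 are all 1, so H_0 = Z.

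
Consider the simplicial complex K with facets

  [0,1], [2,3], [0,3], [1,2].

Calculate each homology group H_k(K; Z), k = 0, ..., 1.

We work with the vertex ordering 0 < 1 < 2 < 3. The simplices of K, each written with vertices in increasing order, are:

  0-simplices (4): [0], [1], [2], [3]
  1-simplices (4): [0,1], [0,3], [1,2], [2,3]

giving chain groups C_0 ≅ Z^4, C_1 ≅ Z^4.

Boundary ∂_1: C_1 → C_0 maps an edge to its endpoints' difference, ∂[p,q] = q − p. For instance
  ∂[0,3] = [3] − [0].
This gives a 4×4 integer matrix of rank 3; reducing to Smith normal form yields diagonal entries (1,1,1).

Computing H_k = (kernel of ∂_k) / (image of ∂_{k+1}):

  H_0: rank C_0 − rank ∂_1 = 4 − 3 = 1, and the invariant factors of ∂_1 are all 1, so H_0 = Z.
  H_1: rank ker ∂_1 − rank ∂_2 = (4 − 3) − 0 = 1, and there is no ∂_2, so H_1 = Z.

As a check, the Euler characteristic is 4 − 4 = 0, which agrees with 1 − 1 = 0.

H_0 ≅ Z,  H_1 ≅ Z.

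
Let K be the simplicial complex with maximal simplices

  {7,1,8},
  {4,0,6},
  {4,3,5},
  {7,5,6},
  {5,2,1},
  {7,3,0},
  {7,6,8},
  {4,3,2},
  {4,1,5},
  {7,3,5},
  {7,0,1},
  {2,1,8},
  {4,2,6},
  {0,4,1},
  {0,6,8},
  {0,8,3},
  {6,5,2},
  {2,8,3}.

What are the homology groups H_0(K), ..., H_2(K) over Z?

H_0 ≅ Z,  H_1 ≅ Z ⊕ Z_2,  H_2 = 0.

Order the vertices as 0 < 1 < 2 < 3 < 4 < 5 < 6 < 7 < 8. Listing each simplex with vertices in this order, K has dimension 2 with simplices:

  0-simplices (9): [0], [1], [2], [3], [4], [5], [6], [7], [8]
  1-simplices (27): (27 of them)
  2-simplices (18): [0,1,4], [0,1,7], [0,3,7], [0,3,8], [0,4,6], [0,6,8], [1,2,5], [1,2,8], [1,4,5], [1,7,8], [2,3,4], [2,3,8], [2,4,6], [2,5,6], [3,4,5], [3,5,7], [5,6,7], [6,7,8]

giving chain groups C_0 ≅ Z^9, C_1 ≅ Z^27, C_2 ≅ Z^18.

The boundary map ∂_1: C_1 → C_0 is given by ∂[p,q] = [q] − [p]. For instance
  ∂[2,5] = [5] − [2].
This gives a 9×27 integer matrix of rank 8; reducing to Smith normal form yields diagonal entries (1,1,1,1,1,1,1,1).

∂_2: C_2 → C_1 maps a triangle to the signed sum of its edges. For instance
  ∂[2,4,6] = [4,6] − [2,6] + [2,4],
  ∂[3,4,5] = [4,5] − [3,5] + [3,4].
As a 27×18 matrix over Z this has rank 18, with invariant factors (1,1,1,1,1,1,1,1,1,1,1,1,1,1,1,1,1,2).

Now H_k = ker ∂_k / im ∂_{k+1}, so:

  H_0: rank C_0 − rank ∂_1 = 9 − 8 = 1, and the invariant factors of ∂_1 are all 1, so H_0 ≅ Z.
  H_1: rank ker ∂_1 − rank ∂_2 = (27 − 8) − 18 = 1, and ∂_2 has invariant factor 2 > 1, so H_1 ≅ Z ⊕ Z_2.
  H_2: rank ker ∂_2 − rank ∂_3 = (18 − 18) − 0 = 0, and there is no ∂_3, so H_2 ≅ 0.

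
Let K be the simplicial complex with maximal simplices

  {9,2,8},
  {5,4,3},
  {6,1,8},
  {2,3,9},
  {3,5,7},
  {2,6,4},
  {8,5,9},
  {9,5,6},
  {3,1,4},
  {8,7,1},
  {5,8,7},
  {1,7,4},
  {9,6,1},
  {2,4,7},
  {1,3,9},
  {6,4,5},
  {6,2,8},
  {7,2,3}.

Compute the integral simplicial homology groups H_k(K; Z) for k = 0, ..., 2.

We work with the vertex ordering 1 < 2 < 3 < 4 < 5 < 6 < 7 < 8 < 9. The simplices of K, each written with vertices in increasing order, are:

  0-simplices (9): [1], [2], [3], [4], [5], [6], [7], [8], [9]
  1-simplices (27): (27 of them)
  2-simplices (18): [1,3,4], [1,3,9], [1,4,7], [1,6,8], [1,6,9], [1,7,8], [2,3,7], [2,3,9], [2,4,6], [2,4,7], [2,6,8], [2,8,9], [3,4,5], [3,5,7], [4,5,6], [5,6,9], [5,7,8], [5,8,9]

so the chain groups are C_0 ≅ Z^9, C_1 ≅ Z^27, C_2 ≅ Z^18.

∂_1: C_1 → C_0 is given by ∂[p,q] = [q] − [p].
This gives a 9×27 integer matrix of rank 8; reducing to Smith normal form yields diagonal entries (1,1,1,1,1,1,1,1).

∂_2: C_2 → C_1 acts by ∂[p,q,r] = [q,r] − [p,r] + [p,q]. For instance
  ∂[3,4,5] = [4,5] − [3,5] + [3,4],
  ∂[1,6,8] = [6,8] − [1,8] + [1,6].
The resulting 27×18 matrix has rank 18, and its Smith normal form has invariant factors (1,1,1,1,1,1,1,1,1,1,1,1,1,1,1,1,1,2).

From H_k ≅ ker(∂_k) / im(∂_{k+1}) we obtain:

  H_0: rank C_0 − rank ∂_1 = 9 − 8 = 1, and the invariant factors of ∂_1 are all 1, so H_0 = Z.
  H_1: rank ker ∂_1 − rank ∂_2 = (27 − 8) − 18 = 1, and ∂_2 has invariant factor 2 > 1, so H_1 = Z ⊕ Z_2.
  H_2: rank ker ∂_2 − rank ∂_3 = (18 − 18) − 0 = 0, and there is no ∂_3, so H_2 = 0.

H_0 ≅ Z,  H_1 ≅ Z ⊕ Z_2,  H_2 = 0.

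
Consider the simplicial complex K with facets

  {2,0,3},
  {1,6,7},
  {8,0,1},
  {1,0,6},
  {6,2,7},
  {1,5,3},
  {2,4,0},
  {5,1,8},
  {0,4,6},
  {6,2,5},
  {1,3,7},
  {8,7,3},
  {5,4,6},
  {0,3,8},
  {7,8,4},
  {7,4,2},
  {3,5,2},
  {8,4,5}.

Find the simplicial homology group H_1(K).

We work with the vertex ordering 0 < 1 < 2 < 3 < 4 < 5 < 6 < 7 < 8. The simplices of K, each written with vertices in increasing order, are:

  0-simplices (9): [0], [1], [2], [3], [4], [5], [6], [7], [8]
  1-simplices (27): (27 of them)
  2-simplices (18): [0,1,6], [0,1,8], [0,2,3], [0,2,4], [0,3,8], [0,4,6], [1,3,5], [1,3,7], [1,5,8], [1,6,7], [2,3,5], [2,4,7], [2,5,6], [2,6,7], [3,7,8], [4,5,6], [4,5,8], [4,7,8]

so the chain groups are C_0 ≅ Z^9, C_1 ≅ Z^27, C_2 ≅ Z^18.

∂_1: C_1 → C_0 maps an edge to its endpoints' difference, ∂[p,q] = q − p. For instance
  ∂[4,8] = [8] − [4].
As a 9×27 matrix over Z this has rank 8, with invariant factors (1,1,1,1,1,1,1,1).

∂_2: C_2 → C_1 acts by ∂[p,q,r] = [q,r] − [p,r] + [p,q]. For instance
  ∂[1,3,5] = [3,5] − [1,5] + [1,3],
  ∂[2,5,6] = [5,6] − [2,6] + [2,5].
The 27×18 boundary matrix has rank 18 and Smith normal form diag(1,1,1,1,1,1,1,1,1,1,1,1,1,1,1,1,1,2).

Reading off H_k = ker ∂_k / im ∂_{k+1}:

  H_1: rank ker ∂_1 − rank ∂_2 = (27 − 8) − 18 = 1, and ∂_2 has invariant factor 2 > 1, so H_1 = Z ⊕ Z/2.

H_1 ≅ Z ⊕ Z/2.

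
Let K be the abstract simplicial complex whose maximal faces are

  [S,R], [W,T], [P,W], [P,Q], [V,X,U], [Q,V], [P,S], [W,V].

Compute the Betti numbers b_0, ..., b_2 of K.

b_0 = 1, b_1 = 1, b_2 = 0.

K has 9 vertices, 10 edges, 1 triangle.
rank ∂_0 = 0, rank ∂_1 = 8 ⇒ b_0 = 9 − 0 − 8 = 1; all invariant factors of ∂_1 are 1 so no torsion. So H_0 = Z.
rank ∂_1 = 8, rank ∂_2 = 1 ⇒ b_1 = 10 − 8 − 1 = 1; all invariant factors of ∂_2 are 1 so no torsion. So H_1 = Z.
rank ∂_2 = 1, rank ∂_3 = 0 ⇒ b_2 = 1 − 1 − 0 = 0. So H_2 = 0.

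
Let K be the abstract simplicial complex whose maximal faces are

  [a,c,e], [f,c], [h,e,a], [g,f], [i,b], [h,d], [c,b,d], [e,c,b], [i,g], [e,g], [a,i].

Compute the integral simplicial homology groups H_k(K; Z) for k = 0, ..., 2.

Fix the vertex order a < b < c < d < e < f < g < h < i and write every simplex with vertices in increasing order. Then dim K = 2 and the simplices of K are:

  0-simplices (9): a, b, c, d, e, f, g, h, i
  1-simplices (16): ac, ae, ah, ai, bc, bd, be, bi, cd, ce, cf, dh, eg, eh, fg, gi
  2-simplices (4): ace, aeh, bcd, bce

giving chain groups C_0 ≅ Z^9, C_1 ≅ Z^16, C_2 ≅ Z^4.

∂_1: C_1 → C_0 sends each edge [p,q] (with p < q) to q − p. For instance
  ∂dh = h − d.
This gives a 9×16 integer matrix of rank 8; reducing to Smith normal form yields diagonal entries (1,1,1,1,1,1,1,1).

The boundary map ∂_2: C_2 → C_1 acts by ∂[p,q,r] = [q,r] − [p,r] + [p,q]. For instance
  ∂aeh = eh − ah + ae,
  ∂bcd = cd − bd + bc.
The resulting 16×4 matrix has rank 4, and its Smith normal form has invariant factors (1,1,1,1).

Reading off H_k = ker ∂_k / im ∂_{k+1}:

  H_0: rank C_0 − rank ∂_1 = 9 − 8 = 1, and the invariant factors of ∂_1 are all 1, so H_0 ≅ Z.
  H_1: rank ker ∂_1 − rank ∂_2 = (16 − 8) − 4 = 4, and the invariant factors of ∂_2 are all 1, so H_1 ≅ Z^4.
  H_2: rank ker ∂_2 − rank ∂_3 = (4 − 4) − 0 = 0, and there is no ∂_3, so H_2 ≅ 0.

As a check, the Euler characteristic is 9 − 16 + 4 = -3, which agrees with 1 − 4 + 0 = -3.

H_0 ≅ Z,  H_1 ≅ Z^4,  H_2 = 0.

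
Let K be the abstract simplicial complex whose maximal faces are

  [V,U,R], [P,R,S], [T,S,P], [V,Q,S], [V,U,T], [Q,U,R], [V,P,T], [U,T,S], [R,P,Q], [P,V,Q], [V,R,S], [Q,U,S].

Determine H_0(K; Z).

K has 7 vertices, 18 edges, 12 triangles.
rank ∂_0 = 0, rank ∂_1 = 6 ⇒ b_0 = 7 − 0 − 6 = 1; all invariant factors of ∂_1 are 1 so no torsion. So H_0 ≅ Z.

H_0 ≅ Z.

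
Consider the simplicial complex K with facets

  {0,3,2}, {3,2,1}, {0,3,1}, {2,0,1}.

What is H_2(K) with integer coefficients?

H_2 ≅ Z.

K has 4 vertices, 6 edges, 4 triangles.
rank ∂_2 = 3, rank ∂_3 = 0 ⇒ b_2 = 4 − 3 − 0 = 1. So H_2 ≅ Z.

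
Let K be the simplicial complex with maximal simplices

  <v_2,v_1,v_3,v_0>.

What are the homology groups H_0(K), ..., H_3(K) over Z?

K has 4 vertices, 6 edges, 4 triangles, 1 3-simplex.
rank ∂_0 = 0, rank ∂_1 = 3 ⇒ b_0 = 4 − 0 − 3 = 1; all invariant factors of ∂_1 are 1 so no torsion. So H_0 ≅ Z.
rank ∂_1 = 3, rank ∂_2 = 3 ⇒ b_1 = 6 − 3 − 3 = 0; all invariant factors of ∂_2 are 1 so no torsion. So H_1 ≅ 0.
rank ∂_2 = 3, rank ∂_3 = 1 ⇒ b_2 = 4 − 3 − 1 = 0; all invariant factors of ∂_3 are 1 so no torsion. So H_2 ≅ 0.
rank ∂_3 = 1, rank ∂_4 = 0 ⇒ b_3 = 1 − 1 − 0 = 0. So H_3 ≅ 0.

H_0 = Z,  H_1 = 0,  H_2 = 0,  H_3 = 0.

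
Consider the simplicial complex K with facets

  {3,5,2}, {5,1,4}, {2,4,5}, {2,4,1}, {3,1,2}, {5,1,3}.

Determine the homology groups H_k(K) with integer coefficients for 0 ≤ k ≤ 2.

Take the total order 1 < 2 < 3 < 4 < 5 on the vertex set. Then K (dimension 2) consists of the simplices:

  0-simplices (5): [1], [2], [3], [4], [5]
  1-simplices (9): [1,2], [1,3], [1,4], [1,5], [2,3], [2,4], [2,5], [3,5], [4,5]
  2-simplices (6): [1,2,3], [1,2,4], [1,3,5], [1,4,5], [2,3,5], [2,4,5]

Hence C_0 ≅ Z^5, C_1 ≅ Z^9, C_2 ≅ Z^6.

Boundary ∂_1: C_1 → C_0 is given by ∂[p,q] = [q] − [p].
This gives a 5×9 integer matrix of rank 4; reducing to Smith normal form yields diagonal entries (1,1,1,1).

Boundary ∂_2: C_2 → C_1 acts by ∂[p,q,r] = [q,r] − [p,r] + [p,q]. For instance
  ∂[1,4,5] = [4,5] − [1,5] + [1,4],
  ∂[2,3,5] = [3,5] − [2,5] + [2,3].
The resulting 9×6 matrix has rank 5, and its Smith normal form has invariant factors (1,1,1,1,1).

From H_k ≅ ker(∂_k) / im(∂_{k+1}) we obtain:

  H_0: rank C_0 − rank ∂_1 = 5 − 4 = 1, and the invariant factors of ∂_1 are all 1, so H_0 ≅ Z.
  H_1: rank ker ∂_1 − rank ∂_2 = (9 − 4) − 5 = 0, and the invariant factors of ∂_2 are all 1, so H_1 ≅ 0.
  H_2: rank ker ∂_2 − rank ∂_3 = (6 − 5) − 0 = 1, and there is no ∂_3, so H_2 ≅ Z.

H_0 = Z,  H_1 = 0,  H_2 = Z.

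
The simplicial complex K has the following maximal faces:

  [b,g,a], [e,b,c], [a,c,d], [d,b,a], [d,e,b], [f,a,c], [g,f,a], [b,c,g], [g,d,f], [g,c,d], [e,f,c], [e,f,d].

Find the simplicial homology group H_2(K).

Fix the vertex order a < b < c < d < e < f < g and write every simplex with vertices in increasing order. Then dim K = 2 and the simplices of K are:

  0-simplices (7): a, b, c, d, e, f, g
  1-simplices (18): ab, ac, ad, af, ag, bc, bd, be, bg, cd, ce, cf, cg, de, df, dg, ef, fg
  2-simplices (12): abd, abg, acd, acf, afg, bce, bcg, bde, cdg, cef, def, dfg

so the chain groups are C_0 ≅ Z^7, C_1 ≅ Z^18, C_2 ≅ Z^12.

The boundary map ∂_1: C_1 → C_0 is given by ∂[p,q] = [q] − [p].
This gives a 7×18 integer matrix of rank 6; reducing to Smith normal form yields diagonal entries (1,1,1,1,1,1).

∂_2: C_2 → C_1 maps a triangle to the signed sum of its edges. For instance
  ∂acf = cf − af + ac,
  ∂def = ef − df + de.
This gives a 18×12 integer matrix of rank 12; reducing to Smith normal form yields diagonal entries (1,1,1,1,1,1,1,1,1,1,1,2).

Now H_k = ker ∂_k / im ∂_{k+1}, so:

  H_2: rank ker ∂_2 − rank ∂_3 = (12 − 12) − 0 = 0, and there is no ∂_3, so H_2 ≅ 0.

H_2 = 0.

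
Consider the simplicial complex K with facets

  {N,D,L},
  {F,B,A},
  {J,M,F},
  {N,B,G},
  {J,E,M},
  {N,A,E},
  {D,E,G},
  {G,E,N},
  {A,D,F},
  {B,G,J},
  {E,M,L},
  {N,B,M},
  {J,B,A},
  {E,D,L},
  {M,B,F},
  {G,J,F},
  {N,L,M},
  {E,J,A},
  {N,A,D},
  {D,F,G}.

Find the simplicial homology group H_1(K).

H_1 = Z ⊕ Z/2Z.

We work with the vertex ordering A < B < D < E < F < G < J < L < M < N. The simplices of K, each written with vertices in increasing order, are:

  0-simplices (10): A, B, D, E, F, G, J, L, M, N
  1-simplices (30): AB, AD, AE, AF, AJ, AN, BF, BG, BJ, BM, BN, DE, DF, DG, DL, DN, EG, EJ, EL, EM, EN, FG, FJ, FM, GJ, GN, JM, LM, LN, MN
  2-simplices (20): ABF, ABJ, ADF, ADN, AEJ, AEN, BFM, BGJ, BGN, BMN, DEG, DEL, DFG, DLN, EGN, EJM, ELM, FGJ, FJM, LMN

so the chain groups are C_0 ≅ Z^10, C_1 ≅ Z^30, C_2 ≅ Z^20.

Boundary ∂_1: C_1 → C_0 maps an edge to its endpoints' difference, ∂[p,q] = q − p. For instance
  ∂DF = F − D.
The 10×30 boundary matrix has rank 9 and Smith normal form diag(1,1,1,1,1,1,1,1,1).

∂_2: C_2 → C_1 sends each 2-simplex [p,q,r] to [q,r] − [p,r] + [p,q]. For instance
  ∂ELM = LM − EM + EL,
  ∂ABJ = BJ − AJ + AB.
The resulting 30×20 matrix has rank 20, and its Smith normal form has invariant factors (1,1,1,1,1,1,1,1,1,1,1,1,1,1,1,1,1,1,1,2).

From H_k ≅ ker(∂_k) / im(∂_{k+1}) we obtain:

  H_1: rank ker ∂_1 − rank ∂_2 = (30 − 9) − 20 = 1, and ∂_2 has invariant factor 2 > 1, so H_1 = Z ⊕ Z/2Z.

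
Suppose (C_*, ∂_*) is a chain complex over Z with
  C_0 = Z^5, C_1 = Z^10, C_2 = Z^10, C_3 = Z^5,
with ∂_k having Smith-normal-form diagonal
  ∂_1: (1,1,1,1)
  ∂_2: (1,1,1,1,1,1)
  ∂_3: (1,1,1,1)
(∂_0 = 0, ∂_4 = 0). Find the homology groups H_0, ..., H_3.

H_0 = Z,  H_1 = 0,  H_2 = 0,  H_3 = Z.

H_0: b_0 = 5 − 0 − 4 = 1; torsion from ∂_1 factors > 1: none. So H_0 = Z.
H_1: b_1 = 10 − 4 − 6 = 0; torsion from ∂_2 factors > 1: none. So H_1 = 0.
H_2: b_2 = 10 − 6 − 4 = 0; torsion from ∂_3 factors > 1: none. So H_2 = 0.
H_3: b_3 = 5 − 4 − 0 = 1; torsion from ∂_4 factors > 1: none. So H_3 = Z.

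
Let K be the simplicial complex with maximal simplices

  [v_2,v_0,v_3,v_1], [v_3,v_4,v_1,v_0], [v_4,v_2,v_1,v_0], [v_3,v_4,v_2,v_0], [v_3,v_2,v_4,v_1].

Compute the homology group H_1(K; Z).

H_1 ≅ 0.

Order the vertices as v_0 < v_1 < v_2 < v_3 < v_4. Listing each simplex with vertices in this order, K has dimension 3 with simplices:

  0-simplices (5): [v_0], [v_1], [v_2], [v_3], [v_4]
  1-simplices (10): [v_0,v_1], [v_0,v_2], [v_0,v_3], [v_0,v_4], [v_1,v_2], [v_1,v_3], [v_1,v_4], [v_2,v_3], [v_2,v_4], [v_3,v_4]
  2-simplices (10): [v_0,v_1,v_2], [v_0,v_1,v_3], [v_0,v_1,v_4], [v_0,v_2,v_3], [v_0,v_2,v_4], [v_0,v_3,v_4], [v_1,v_2,v_3], [v_1,v_2,v_4], [v_1,v_3,v_4], [v_2,v_3,v_4]
  3-simplices (5): [v_0,v_1,v_2,v_3], [v_0,v_1,v_2,v_4], [v_0,v_1,v_3,v_4], [v_0,v_2,v_3,v_4], [v_1,v_2,v_3,v_4]

so the chain groups are C_0 ≅ Z^5, C_1 ≅ Z^10, C_2 ≅ Z^10, C_3 ≅ Z^5.

∂_1: C_1 → C_0 sends each edge [p,q] (with p < q) to q − p. For instance
  ∂[v_0,v_3] = [v_3] − [v_0].
This gives a 5×10 integer matrix of rank 4; reducing to Smith normal form yields diagonal entries (1,1,1,1).

The boundary map ∂_2: C_2 → C_1 acts by ∂[p,q,r] = [q,r] − [p,r] + [p,q]. For instance
  ∂[v_1,v_3,v_4] = [v_3,v_4] − [v_1,v_4] + [v_1,v_3],
  ∂[v_2,v_3,v_4] = [v_3,v_4] − [v_2,v_4] + [v_2,v_3].
The resulting 10×10 matrix has rank 6, and its Smith normal form has invariant factors (1,1,1,1,1,1).

Boundary ∂_3: C_3 → C_2 sends each 3-simplex σ to the alternating sum Σ_i (−1)^i (σ with its i-th vertex removed). For instance
  ∂[v_1,v_2,v_3,v_4] = [v_2,v_3,v_4] − [v_1,v_3,v_4] + [v_1,v_2,v_4] − [v_1,v_2,v_3],
  ∂[v_0,v_1,v_2,v_4] = [v_1,v_2,v_4] − [v_0,v_2,v_4] + [v_0,v_1,v_4] − [v_0,v_1,v_2].
This gives a 10×5 integer matrix of rank 4; reducing to Smith normal form yields diagonal entries (1,1,1,1).

Computing H_k = (kernel of ∂_k) / (image of ∂_{k+1}):

  H_1: rank ker ∂_1 − rank ∂_2 = (10 − 4) − 6 = 0, and the invariant factors of ∂_2 are all 1, so H_1 = 0.

(K is a triangulation of the 3-sphere S^3.)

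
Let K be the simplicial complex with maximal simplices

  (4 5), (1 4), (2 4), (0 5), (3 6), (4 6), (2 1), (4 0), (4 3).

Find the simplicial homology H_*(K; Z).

Order the vertices as 0 < 1 < 2 < 3 < 4 < 5 < 6. Listing each simplex with vertices in this order, K has dimension 1 with simplices:

  0-simplices (7): [0], [1], [2], [3], [4], [5], [6]
  1-simplices (9): [0,4], [0,5], [1,2], [1,4], [2,4], [3,4], [3,6], [4,5], [4,6]

Hence C_0 ≅ Z^7, C_1 ≅ Z^9.

The boundary map ∂_1: C_1 → C_0 maps an edge to its endpoints' difference, ∂[p,q] = q − p.
As a 7×9 matrix over Z this has rank 6, with invariant factors (1,1,1,1,1,1).

Reading off H_k = ker ∂_k / im ∂_{k+1}:

  H_0: rank C_0 − rank ∂_1 = 7 − 6 = 1, and the invariant factors of ∂_1 are all 1, so H_0 = Z.
  H_1: rank ker ∂_1 − rank ∂_2 = (9 − 6) − 0 = 3, and there is no ∂_2, so H_1 = Z^3.

H_0 ≅ Z,  H_1 ≅ Z^3.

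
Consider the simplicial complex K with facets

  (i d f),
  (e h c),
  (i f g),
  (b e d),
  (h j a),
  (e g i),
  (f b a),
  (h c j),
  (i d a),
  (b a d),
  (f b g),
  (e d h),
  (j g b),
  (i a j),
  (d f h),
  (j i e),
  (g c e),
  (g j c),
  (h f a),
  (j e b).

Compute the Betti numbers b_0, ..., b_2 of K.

Take the total order a < b < c < d < e < f < g < h < i < j on the vertex set. Then K (dimension 2) consists of the simplices:

  0-simplices (10): a, b, c, d, e, f, g, h, i, j
  1-simplices (30): ab, ad, af, ah, ai, aj, bd, be, bf, bg, bj, ce, cg, ch, cj, de, df, dh, di, eg, eh, ei, ej, fg, fh, fi, gi, gj, hj, ij
  2-simplices (20): abd, abf, adi, afh, ahj, aij, bde, bej, bfg, bgj, ceg, ceh, cgj, chj, deh, dfh, dfi, egi, eij, fgi

giving chain groups C_0 ≅ Z^10, C_1 ≅ Z^30, C_2 ≅ Z^20.

Boundary ∂_1: C_1 → C_0 is given by ∂[p,q] = [q] − [p].
The resulting 10×30 matrix has rank 9, and its Smith normal form has invariant factors (1,1,1,1,1,1,1,1,1).

Boundary ∂_2: C_2 → C_1 acts by ∂[p,q,r] = [q,r] − [p,r] + [p,q]. For instance
  ∂bde = de − be + bd,
  ∂adi = di − ai + ad.
As a 30×20 matrix over Z this has rank 20, with invariant factors (1,1,1,1,1,1,1,1,1,1,1,1,1,1,1,1,1,1,1,2).

Reading off H_k = ker ∂_k / im ∂_{k+1}:

  H_0: rank C_0 − rank ∂_1 = 10 − 9 = 1, and the invariant factors of ∂_1 are all 1, so H_0 ≅ Z.
  H_1: rank ker ∂_1 − rank ∂_2 = (30 − 9) − 20 = 1, and ∂_2 has invariant factor 2 > 1, so H_1 ≅ Z ⊕ Z/2Z.
  H_2: rank ker ∂_2 − rank ∂_3 = (20 − 20) − 0 = 0, and there is no ∂_3, so H_2 ≅ 0.

As a check, the Euler characteristic is 10 − 30 + 20 = 0, which agrees with 1 − 1 + 0 = 0.

Hence the Betti numbers are b_0 = 1, b_1 = 1, b_2 = 0.

b_0 = 1, b_1 = 1, b_2 = 0.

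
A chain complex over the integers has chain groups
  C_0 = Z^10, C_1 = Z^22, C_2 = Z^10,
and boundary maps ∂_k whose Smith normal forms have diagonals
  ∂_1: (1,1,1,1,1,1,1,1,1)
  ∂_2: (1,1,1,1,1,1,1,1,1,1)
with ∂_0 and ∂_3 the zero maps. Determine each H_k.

H_0 = Z,  H_1 = Z^3,  H_2 = 0.

H_0: b_0 = 10 − 0 − 9 = 1; torsion from ∂_1 factors > 1: none. So H_0 = Z.
H_1: b_1 = 22 − 9 − 10 = 3; torsion from ∂_2 factors > 1: none. So H_1 = Z^3.
H_2: b_2 = 10 − 10 − 0 = 0; torsion from ∂_3 factors > 1: none. So H_2 = 0.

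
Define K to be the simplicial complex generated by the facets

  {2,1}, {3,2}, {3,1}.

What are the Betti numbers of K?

We work with the vertex ordering 1 < 2 < 3. The simplices of K, each written with vertices in increasing order, are:

  0-simplices (3): [1], [2], [3]
  1-simplices (3): [1,2], [1,3], [2,3]

Hence C_0 ≅ Z^3, C_1 ≅ Z^3.

The boundary map ∂_1: C_1 → C_0 maps an edge to its endpoints' difference, ∂[p,q] = q − p. For instance
  ∂[1,3] = [3] − [1].
The resulting 3×3 matrix has rank 2, and its Smith normal form has invariant factors (1,1).

Computing H_k = (kernel of ∂_k) / (image of ∂_{k+1}):

  H_0: rank C_0 − rank ∂_1 = 3 − 2 = 1, and the invariant factors of ∂_1 are all 1, so H_0 = Z.
  H_1: rank ker ∂_1 − rank ∂_2 = (3 − 2) − 0 = 1, and there is no ∂_2, so H_1 = Z.

(K is a triangulation of the circle S^1.)

Hence the Betti numbers are b_0 = 1, b_1 = 1.

b_0 = 1, b_1 = 1.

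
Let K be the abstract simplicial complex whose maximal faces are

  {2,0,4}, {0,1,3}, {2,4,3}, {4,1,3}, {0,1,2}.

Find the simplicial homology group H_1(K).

Order the vertices as 0 < 1 < 2 < 3 < 4. Listing each simplex with vertices in this order, K has dimension 2 with simplices:

  0-simplices (5): [0], [1], [2], [3], [4]
  1-simplices (10): [0,1], [0,2], [0,3], [0,4], [1,2], [1,3], [1,4], [2,3], [2,4], [3,4]
  2-simplices (5): [0,1,2], [0,1,3], [0,2,4], [1,3,4], [2,3,4]

Hence C_0 ≅ Z^5, C_1 ≅ Z^10, C_2 ≅ Z^5.

The boundary map ∂_1: C_1 → C_0 sends each edge [p,q] (with p < q) to q − p. For instance
  ∂[0,1] = [1] − [0].
The resulting 5×10 matrix has rank 4, and its Smith normal form has invariant factors (1,1,1,1).

The boundary map ∂_2: C_2 → C_1 sends each 2-simplex [p,q,r] to [q,r] − [p,r] + [p,q]. For instance
  ∂[0,1,2] = [1,2] − [0,2] + [0,1],
  ∂[1,3,4] = [3,4] − [1,4] + [1,3].
This gives a 10×5 integer matrix of rank 5; reducing to Smith normal form yields diagonal entries (1,1,1,1,1).

Reading off H_k = ker ∂_k / im ∂_{k+1}:

  H_1: rank ker ∂_1 − rank ∂_2 = (10 − 4) − 5 = 1, and the invariant factors of ∂_2 are all 1, so H_1 = Z.

H_1 ≅ Z.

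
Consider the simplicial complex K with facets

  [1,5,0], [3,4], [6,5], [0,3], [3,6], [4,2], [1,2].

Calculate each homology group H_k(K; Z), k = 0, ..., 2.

Take the total order 0 < 1 < 2 < 3 < 4 < 5 < 6 on the vertex set. Then K (dimension 2) consists of the simplices:

  0-simplices (7): [0], [1], [2], [3], [4], [5], [6]
  1-simplices (9): [0,1], [0,3], [0,5], [1,2], [1,5], [2,4], [3,4], [3,6], [5,6]
  2-simplices (1): [0,1,5]

Hence C_0 ≅ Z^7, C_1 ≅ Z^9, C_2 ≅ Z^1.

∂_1: C_1 → C_0 sends each edge [p,q] (with p < q) to q − p. For instance
  ∂[0,1] = [1] − [0].
As a 7×9 matrix over Z this has rank 6, with invariant factors (1,1,1,1,1,1).

The boundary map ∂_2: C_2 → C_1 sends each 2-simplex [p,q,r] to [q,r] − [p,r] + [p,q]. For instance
  ∂[0,1,5] = [1,5] − [0,5] + [0,1].
As a 9×1 matrix over Z this has rank 1, with invariant factors (1).

Now H_k = ker ∂_k / im ∂_{k+1}, so:

  H_0: rank C_0 − rank ∂_1 = 7 − 6 = 1, and the invariant factors of ∂_1 are all 1, so H_0 ≅ Z.
  H_1: rank ker ∂_1 − rank ∂_2 = (9 − 6) − 1 = 2, and the invariant factors of ∂_2 are all 1, so H_1 ≅ Z^2.
  H_2: rank ker ∂_2 − rank ∂_3 = (1 − 1) − 0 = 0, and there is no ∂_3, so H_2 ≅ 0.

As a check, the Euler characteristic is 7 − 9 + 1 = -1, which agrees with 1 − 2 + 0 = -1.

H_0 ≅ Z,  H_1 ≅ Z^2,  H_2 = 0.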